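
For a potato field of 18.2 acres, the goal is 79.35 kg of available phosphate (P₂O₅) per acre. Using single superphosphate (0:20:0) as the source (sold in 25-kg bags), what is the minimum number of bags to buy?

Product per acre = 79.35 / 20% = 396.75 kg.
Total product = 396.75 × 18.2 = 7220.85 kg.
Bags = ⌈7220.85 / 25⌉ = 289.

289 bags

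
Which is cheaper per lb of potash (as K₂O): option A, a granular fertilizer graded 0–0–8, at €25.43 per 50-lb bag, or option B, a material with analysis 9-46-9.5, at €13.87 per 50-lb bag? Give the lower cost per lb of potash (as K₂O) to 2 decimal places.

€2.92 per lb K₂O (option B)

option A: K₂O per bag = 50 × 8% = 4 lb; cost = 25.43 / 4 = €6.3575/lb K₂O.
option B: K₂O per bag = 50 × 9.5% = 4.75 lb; cost = 13.87 / 4.75 = €2.9200/lb K₂O.
option B is cheaper.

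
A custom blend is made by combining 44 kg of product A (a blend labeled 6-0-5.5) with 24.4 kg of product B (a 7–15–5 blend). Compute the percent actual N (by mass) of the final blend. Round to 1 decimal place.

6.4% N

Total mass = 44 + 24.4 = 68.4 kg.
N mass = 6%×44 + 7%×24.4 = 4.348 kg.
% N = 4.348 / 68.4 = 6.35673%.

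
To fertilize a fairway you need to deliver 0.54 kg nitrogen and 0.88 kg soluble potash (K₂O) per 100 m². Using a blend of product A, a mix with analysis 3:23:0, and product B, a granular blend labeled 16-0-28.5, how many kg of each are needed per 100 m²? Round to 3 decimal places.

With a, b = kg per 100 m² of product A and product B:
N: 0.03·a + 0.16·b = 0.54
K₂O: 0·a + 0.285·b = 0.88
Solving simultaneously: a = 1.53216, b = 3.08772.

1.532 kg product A, 3.088 kg product B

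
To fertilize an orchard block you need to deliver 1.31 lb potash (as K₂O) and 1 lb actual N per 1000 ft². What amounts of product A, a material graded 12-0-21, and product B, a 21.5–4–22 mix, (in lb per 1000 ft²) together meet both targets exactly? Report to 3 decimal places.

3.288 lb product A, 2.816 lb product B

Let a = lb of product A, b = lb of product B (per 1000 ft²).
K₂O: 0.21·a + 0.22·b = 1.31
N: 0.12·a + 0.215·b = 1
Eliminate a: (row1) − 0.21/0.12·(row2) → -0.15625·b = -0.44, so b = 2.816.
Back-substitute: a = (1.31 − 0.22·2.816) / 0.21 = 3.288.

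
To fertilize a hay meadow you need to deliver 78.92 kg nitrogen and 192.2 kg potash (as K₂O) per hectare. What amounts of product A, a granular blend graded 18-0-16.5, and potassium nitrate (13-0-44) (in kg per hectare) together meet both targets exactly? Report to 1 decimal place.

Let a = kg of product A, b = kg of potassium nitrate (per hectare).
N: 0.18·a + 0.13·b = 78.92
K₂O: 0.165·a + 0.44·b = 192.2
Eliminate a: (row1) − 0.18/0.165·(row2) → -0.35·b = -130.753, so b = 373.579.
Back-substitute: a = (78.92 − 0.13·373.579) / 0.18 = 168.637.

168.6 kg product A, 373.6 kg potassium nitrate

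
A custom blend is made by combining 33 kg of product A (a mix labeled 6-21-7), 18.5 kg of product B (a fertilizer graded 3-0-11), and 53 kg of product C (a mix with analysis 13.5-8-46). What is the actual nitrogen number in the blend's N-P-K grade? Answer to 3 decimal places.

9.273% N

Total mass = 33 + 18.5 + 53 = 104.5 kg.
N mass = 6%×33 + 3%×18.5 + 13.5%×53 = 9.69 kg.
% N = 9.69 / 104.5 = 9.27273%.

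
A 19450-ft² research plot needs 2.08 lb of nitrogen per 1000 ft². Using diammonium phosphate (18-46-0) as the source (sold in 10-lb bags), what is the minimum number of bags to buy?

Product per 1000 ft² = 2.08 / 18% = 11.5556 lb.
Total product = 11.5556 × 19450 / 1000 = 224.756 lb.
Bags = ⌈224.756 / 10⌉ = 23.

23 bags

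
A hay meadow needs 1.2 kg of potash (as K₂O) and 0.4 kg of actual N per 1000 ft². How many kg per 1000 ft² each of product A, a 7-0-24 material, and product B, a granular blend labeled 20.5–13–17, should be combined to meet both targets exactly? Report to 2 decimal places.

With a, b = kg per 1000 ft² of product A and product B:
K₂O: 0.24·a + 0.17·b = 1.2
N: 0.07·a + 0.205·b = 0.4
Eliminate b: (row1) − 0.17/0.205·(row2) → 0.181951·a = 0.868293, so a = 4.77212.
Then b = (0.4 − 0.07·4.77212) / 0.205 = 0.321716.

4.77 kg product A, 0.32 kg product B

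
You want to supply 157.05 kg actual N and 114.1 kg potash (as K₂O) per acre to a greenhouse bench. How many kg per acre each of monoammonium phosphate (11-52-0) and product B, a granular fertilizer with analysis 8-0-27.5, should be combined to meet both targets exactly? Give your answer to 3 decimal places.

1125.975 kg monoammonium phosphate, 414.909 kg product B

Let a = kg of monoammonium phosphate, b = kg of product B (per acre).
N: 0.11·a + 0.08·b = 157.05
K₂O: 0·a + 0.275·b = 114.1
Solving simultaneously: a = 1125.9752, b = 414.9091.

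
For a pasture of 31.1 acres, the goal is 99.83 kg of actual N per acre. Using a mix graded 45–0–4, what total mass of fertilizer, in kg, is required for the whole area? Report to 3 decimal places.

Product per acre = 99.83 / 45% = 221.844 kg.
Total product = 221.844 × 31.1 = 6899.3622 kg.

6899.362 kg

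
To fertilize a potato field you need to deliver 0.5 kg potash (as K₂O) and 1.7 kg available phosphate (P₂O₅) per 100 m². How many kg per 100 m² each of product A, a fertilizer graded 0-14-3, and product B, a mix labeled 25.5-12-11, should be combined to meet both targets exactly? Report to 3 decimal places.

10.763 kg product A, 1.610 kg product B

Per-100 m² balance (a = product A, b = product B):
K₂O: 0.03·a + 0.11·b = 0.5
P₂O₅: 0.14·a + 0.12·b = 1.7
Eliminate a: (row1) − 0.03/0.14·(row2) → 0.0842857·b = 0.135714, so b = 1.61017.
Back-substitute: a = (0.5 − 0.11·1.61017) / 0.03 = 10.7627.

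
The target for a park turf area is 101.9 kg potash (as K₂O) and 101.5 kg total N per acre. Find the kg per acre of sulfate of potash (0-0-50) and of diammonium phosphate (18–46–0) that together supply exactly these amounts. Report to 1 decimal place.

Let a = kg of sulfate of potash, b = kg of diammonium phosphate (per acre).
K₂O: 0.5·a + 0·b = 101.9
N: 0·a + 0.18·b = 101.5
Solving simultaneously: a = 203.8, b = 563.889.

203.8 kg sulfate of potash, 563.9 kg diammonium phosphate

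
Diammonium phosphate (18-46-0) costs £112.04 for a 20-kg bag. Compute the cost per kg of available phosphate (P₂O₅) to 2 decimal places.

£12.18 per kg P₂O₅

P₂O₅ in bag = 20 × 46% = 9.2 kg.
Cost per kg P₂O₅ = £112.04 / 9.2 = £12.1783.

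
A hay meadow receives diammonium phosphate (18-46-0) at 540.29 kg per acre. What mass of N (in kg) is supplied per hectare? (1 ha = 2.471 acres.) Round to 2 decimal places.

nitrogen per acre = 540.29 × 18% = 97.2522 kg.
Convert to per hectare: 97.2522 × 2.471 = 240.3102 kg.

240.31 kg N per hectare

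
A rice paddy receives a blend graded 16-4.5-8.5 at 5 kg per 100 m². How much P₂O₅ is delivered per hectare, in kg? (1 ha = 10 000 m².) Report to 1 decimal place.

P₂O₅ per 100 m² = 5 × 4.5% = 0.225 kg.
Convert to per hectare: 0.225 × 100 = 22.5 kg.

22.5 kg P₂O₅ per hectare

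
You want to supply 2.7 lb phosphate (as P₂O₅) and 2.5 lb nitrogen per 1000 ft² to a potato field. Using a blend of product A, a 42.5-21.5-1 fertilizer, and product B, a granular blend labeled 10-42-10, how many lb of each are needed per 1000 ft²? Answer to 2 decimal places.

Per-1000 ft² balance (a = product A, b = product B):
P₂O₅: 0.215·a + 0.42·b = 2.7
N: 0.425·a + 0.1·b = 2.5
From row1: a = (2.7 − 0.42·b) / 0.215.
Into row2: 0.425·(2.7 − 0.42·b)/0.215 + 0.1·b = 2.5 → b = 3.88535, a = 4.96815.

4.97 lb product A, 3.89 lb product B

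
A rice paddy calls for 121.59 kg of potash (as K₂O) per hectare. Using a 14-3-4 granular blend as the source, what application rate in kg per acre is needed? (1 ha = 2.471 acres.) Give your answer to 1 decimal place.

Product per hectare = 121.59 / 4% = 3039.75 kg.
Convert to per acre: 3039.75 × 0.404694 = 1230.17 kg.

1230.2 kg of product per acre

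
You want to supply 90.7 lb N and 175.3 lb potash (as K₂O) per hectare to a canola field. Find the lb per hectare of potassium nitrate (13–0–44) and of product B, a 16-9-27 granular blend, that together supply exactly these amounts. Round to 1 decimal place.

100.8 lb potassium nitrate, 485.0 lb product B

With a, b = lb per hectare of potassium nitrate and product B:
N: 0.13·a + 0.16·b = 90.7
K₂O: 0.44·a + 0.27·b = 175.3
From row1: a = (90.7 − 0.16·b) / 0.13.
Into row2: 0.44·(90.7 − 0.16·b)/0.13 + 0.27·b = 175.3 → b = 484.958, a = 100.822.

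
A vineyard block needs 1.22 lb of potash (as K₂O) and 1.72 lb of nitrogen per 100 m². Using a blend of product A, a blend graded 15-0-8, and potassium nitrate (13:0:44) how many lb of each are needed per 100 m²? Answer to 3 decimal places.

With a, b = lb per 100 m² of product A and potassium nitrate:
K₂O: 0.08·a + 0.44·b = 1.22
N: 0.15·a + 0.13·b = 1.72
Solving simultaneously: a = 10.75899, b = 0.816547.

10.759 lb product A, 0.817 lb potassium nitrate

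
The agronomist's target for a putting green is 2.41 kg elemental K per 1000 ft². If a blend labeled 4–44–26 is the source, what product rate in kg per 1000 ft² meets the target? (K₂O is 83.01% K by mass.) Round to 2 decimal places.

As K₂O: 2.41 / 0.8301 = 2.90326 kg per 1000 ft².
Product per 1000 ft² = 2.90326 / 26% = 11.1664 kg.

11.17 kg of product per thousand sq ft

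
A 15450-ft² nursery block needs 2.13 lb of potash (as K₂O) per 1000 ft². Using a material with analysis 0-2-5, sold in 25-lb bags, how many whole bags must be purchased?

27 bags

Product per 1000 ft² = 2.13 / 5% = 42.6 lb.
Total product = 42.6 × 15450 / 1000 = 658.17 lb.
Bags = ⌈658.17 / 25⌉ = 27.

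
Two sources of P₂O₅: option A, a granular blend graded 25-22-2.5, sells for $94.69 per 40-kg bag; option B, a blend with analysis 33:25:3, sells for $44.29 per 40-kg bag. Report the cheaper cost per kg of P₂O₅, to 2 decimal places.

$4.43 per kg P₂O₅ (option B)

option A: P₂O₅ per bag = 40 × 22% = 8.8 kg; cost = 94.69 / 8.8 = $10.7602/kg P₂O₅.
option B: P₂O₅ per bag = 40 × 25% = 10 kg; cost = 44.29 / 10 = $4.4290/kg P₂O₅.
option B is cheaper.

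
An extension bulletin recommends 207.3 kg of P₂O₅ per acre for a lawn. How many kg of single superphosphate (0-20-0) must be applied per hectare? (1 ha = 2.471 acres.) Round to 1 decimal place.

Product per acre = 207.3 / 20% = 1036.5 kg.
Convert to per hectare: 1036.5 × 2.471 = 2561.19 kg.

2561.2 kg of product per hectare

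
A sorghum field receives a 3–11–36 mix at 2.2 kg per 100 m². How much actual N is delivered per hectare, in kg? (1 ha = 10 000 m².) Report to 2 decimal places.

6.60 kg N per hectare

nitrogen per 100 m² = 2.2 × 3% = 0.066 kg.
Convert to per hectare: 0.066 × 100 = 6.6 kg.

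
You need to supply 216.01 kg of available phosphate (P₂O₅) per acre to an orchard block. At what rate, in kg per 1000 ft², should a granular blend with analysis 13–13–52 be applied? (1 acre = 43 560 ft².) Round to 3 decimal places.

38.145 kg of product per thousand sq ft

Product per acre = 216.01 / 13% = 1661.62 kg.
Convert to per 1000 ft²: 1661.62 × 0.0229568 = 38.1454 kg.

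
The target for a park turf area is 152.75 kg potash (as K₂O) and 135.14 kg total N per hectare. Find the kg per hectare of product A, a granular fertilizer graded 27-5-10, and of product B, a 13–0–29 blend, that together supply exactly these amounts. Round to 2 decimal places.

296.07 kg product A, 424.63 kg product B

Let a = kg of product A, b = kg of product B (per hectare).
K₂O: 0.1·a + 0.29·b = 152.75
N: 0.27·a + 0.13·b = 135.14
Eliminate a: (row1) − 0.1/0.27·(row2) → 0.241852·b = 102.698, so b = 424.632.
Back-substitute: a = (152.75 − 0.29·424.632) / 0.1 = 296.066.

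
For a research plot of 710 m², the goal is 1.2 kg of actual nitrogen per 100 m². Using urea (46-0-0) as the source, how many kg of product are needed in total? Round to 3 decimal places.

Product per 100 m² = 1.2 / 46% = 2.6087 kg.
Total product = 2.6087 × 710 / 100 = 18.5217 kg.

18.522 kg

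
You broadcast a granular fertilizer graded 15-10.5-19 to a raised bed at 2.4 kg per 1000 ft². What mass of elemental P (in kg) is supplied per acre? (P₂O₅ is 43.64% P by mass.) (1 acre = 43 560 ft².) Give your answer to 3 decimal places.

P₂O₅ per 1000 ft² = 2.4 × 10.5% = 0.252 kg.
Elemental P = 0.252 × 0.4364 = 0.109973 kg per 1000 ft².
Convert to per acre: 0.109973 × 43.56 = 4.79042 kg.

4.790 kg P per acre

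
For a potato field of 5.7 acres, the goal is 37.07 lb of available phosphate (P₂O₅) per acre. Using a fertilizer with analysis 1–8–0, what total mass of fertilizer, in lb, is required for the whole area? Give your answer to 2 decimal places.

Product per acre = 37.07 / 8% = 463.375 lb.
Total product = 463.375 × 5.7 = 2641.238 lb.

2641.24 lb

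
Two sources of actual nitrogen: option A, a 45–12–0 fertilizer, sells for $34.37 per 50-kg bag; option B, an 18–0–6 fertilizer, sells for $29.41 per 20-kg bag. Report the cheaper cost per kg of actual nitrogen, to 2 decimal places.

$1.53 per kg N (option A)

option A: N per bag = 50 × 45% = 22.5 kg; cost = 34.37 / 22.5 = $1.5276/kg N.
option B: N per bag = 20 × 18% = 3.6 kg; cost = 29.41 / 3.6 = $8.1694/kg N.
option A is cheaper.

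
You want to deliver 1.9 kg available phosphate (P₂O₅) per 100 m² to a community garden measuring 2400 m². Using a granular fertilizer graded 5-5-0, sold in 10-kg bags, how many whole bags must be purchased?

Product per 100 m² = 1.9 / 5% = 38 kg.
Total product = 38 × 2400 / 100 = 912 kg.
Bags = ⌈912 / 10⌉ = 92.

92 bags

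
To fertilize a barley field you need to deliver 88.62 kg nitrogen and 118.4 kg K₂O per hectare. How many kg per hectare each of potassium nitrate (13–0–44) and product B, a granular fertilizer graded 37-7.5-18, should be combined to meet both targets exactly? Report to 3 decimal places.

With a, b = kg per hectare of potassium nitrate and product B:
N: 0.13·a + 0.37·b = 88.62
K₂O: 0.44·a + 0.18·b = 118.4
From row1: a = (88.62 − 0.37·b) / 0.13.
Into row2: 0.44·(88.62 − 0.37·b)/0.13 + 0.18·b = 118.4 → b = 169.3027, a = 199.8307.

199.831 kg potassium nitrate, 169.303 kg product B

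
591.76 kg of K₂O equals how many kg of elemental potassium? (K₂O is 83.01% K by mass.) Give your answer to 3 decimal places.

491.220 kg K

K = 591.76 × 0.8301 = 491.21998 kg.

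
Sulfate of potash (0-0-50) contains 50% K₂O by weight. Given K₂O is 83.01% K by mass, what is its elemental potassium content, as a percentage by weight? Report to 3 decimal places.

41.505% K

%K = 50 × 0.8301 = 41.505%.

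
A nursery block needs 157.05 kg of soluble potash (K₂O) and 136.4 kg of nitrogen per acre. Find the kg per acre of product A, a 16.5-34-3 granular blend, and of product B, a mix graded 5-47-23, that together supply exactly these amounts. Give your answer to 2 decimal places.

With a, b = kg per acre of product A and product B:
K₂O: 0.03·a + 0.23·b = 157.05
N: 0.165·a + 0.05·b = 136.4
Eliminate a: (row1) − 0.03/0.165·(row2) → 0.220909·b = 132.25, so b = 598.663.
Back-substitute: a = (157.05 − 0.23·598.663) / 0.03 = 645.254.

645.25 kg product A, 598.66 kg product B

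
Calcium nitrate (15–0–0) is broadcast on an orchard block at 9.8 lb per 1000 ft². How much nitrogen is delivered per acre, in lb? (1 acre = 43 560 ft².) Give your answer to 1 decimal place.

nitrogen per 1000 ft² = 9.8 × 15% = 1.47 lb.
Convert to per acre: 1.47 × 43.56 = 64.0332 lb.

64.0 lb N per acre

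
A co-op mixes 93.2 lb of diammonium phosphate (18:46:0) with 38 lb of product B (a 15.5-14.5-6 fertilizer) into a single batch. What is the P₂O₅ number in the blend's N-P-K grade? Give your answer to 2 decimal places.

36.88% P₂O₅

Total mass = 93.2 + 38 = 131.2 lb.
P₂O₅ mass = 46%×93.2 + 14.5%×38 = 48.382 lb.
% P₂O₅ = 48.382 / 131.2 = 36.8765%.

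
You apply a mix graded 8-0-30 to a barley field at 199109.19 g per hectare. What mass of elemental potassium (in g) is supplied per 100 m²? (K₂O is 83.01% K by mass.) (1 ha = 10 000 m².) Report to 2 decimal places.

495.84 g K per hundred sq m

K₂O per hectare = 199109.19 × 30% = 59732.8 g.
Elemental K = 59732.8 × 0.8301 = 49584.2 g per hectare.
Convert to per 100 m²: 49584.2 × 0.01 = 495.842 g.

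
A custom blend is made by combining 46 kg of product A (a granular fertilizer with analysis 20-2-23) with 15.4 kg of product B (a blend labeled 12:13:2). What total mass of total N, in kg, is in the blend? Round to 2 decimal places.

N mass = 20%×46 + 12%×15.4 = 11.048 kg.

11.05 kg N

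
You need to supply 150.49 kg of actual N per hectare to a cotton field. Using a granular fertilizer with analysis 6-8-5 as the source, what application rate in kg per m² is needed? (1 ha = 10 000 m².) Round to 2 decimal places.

Product per hectare = 150.49 / 6% = 2508.17 kg.
Convert to per m²: 2508.17 × 0.0001 = 0.250817 kg.

0.25 kg of product per sq m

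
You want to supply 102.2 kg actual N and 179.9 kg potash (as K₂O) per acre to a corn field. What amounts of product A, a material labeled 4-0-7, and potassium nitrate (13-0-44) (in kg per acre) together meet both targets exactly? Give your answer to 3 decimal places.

With a, b = kg per acre of product A and potassium nitrate:
N: 0.04·a + 0.13·b = 102.2
K₂O: 0.07·a + 0.44·b = 179.9
Eliminate a: (row1) − 0.04/0.07·(row2) → -0.121429·b = -0.6, so b = 4.94118.
Back-substitute: a = (102.2 − 0.13·4.94118) / 0.04 = 2538.9412.

2538.941 kg product A, 4.941 kg potassium nitrate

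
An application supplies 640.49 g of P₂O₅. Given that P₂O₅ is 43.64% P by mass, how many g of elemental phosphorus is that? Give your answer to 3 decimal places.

279.510 g P

P = 640.49 × 0.4364 = 279.5098 g.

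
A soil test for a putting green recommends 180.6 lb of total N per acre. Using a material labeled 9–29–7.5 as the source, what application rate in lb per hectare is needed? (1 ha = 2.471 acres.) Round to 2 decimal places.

Product per acre = 180.6 / 9% = 2006.67 lb.
Convert to per hectare: 2006.67 × 2.471 = 4958.473 lb.

4958.47 lb of product per hectare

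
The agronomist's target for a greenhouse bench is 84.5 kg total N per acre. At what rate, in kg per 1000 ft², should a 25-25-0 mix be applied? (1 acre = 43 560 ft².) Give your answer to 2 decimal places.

7.76 kg of product per thousand sq ft

Product per acre = 84.5 / 25% = 338 kg.
Convert to per 1000 ft²: 338 × 0.0229568 = 7.75941 kg.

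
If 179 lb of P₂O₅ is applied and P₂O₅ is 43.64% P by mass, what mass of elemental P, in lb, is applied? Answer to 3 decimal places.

P = 179 × 0.4364 = 78.1156 lb.

78.116 lb P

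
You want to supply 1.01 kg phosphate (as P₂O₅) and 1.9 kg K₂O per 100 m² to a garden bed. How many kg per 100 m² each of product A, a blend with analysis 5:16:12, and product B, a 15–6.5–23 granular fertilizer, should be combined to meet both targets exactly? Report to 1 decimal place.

3.8 kg product A, 6.3 kg product B

Let a = kg of product A, b = kg of product B (per 100 m²).
P₂O₅: 0.16·a + 0.065·b = 1.01
K₂O: 0.12·a + 0.23·b = 1.9
Solving simultaneously: a = 3.75172, b = 6.30345.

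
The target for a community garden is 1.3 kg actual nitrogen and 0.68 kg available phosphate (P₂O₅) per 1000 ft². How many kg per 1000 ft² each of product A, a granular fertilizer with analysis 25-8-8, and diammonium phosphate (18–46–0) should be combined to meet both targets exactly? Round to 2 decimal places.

Let a = kg of product A, b = kg of diammonium phosphate (per 1000 ft²).
N: 0.25·a + 0.18·b = 1.3
P₂O₅: 0.08·a + 0.46·b = 0.68
Eliminate b: (row1) − 0.18/0.46·(row2) → 0.218696·a = 1.03391, so a = 4.72763.
Then b = (0.68 − 0.08·4.72763) / 0.46 = 0.656064.

4.73 kg product A, 0.66 kg diammonium phosphate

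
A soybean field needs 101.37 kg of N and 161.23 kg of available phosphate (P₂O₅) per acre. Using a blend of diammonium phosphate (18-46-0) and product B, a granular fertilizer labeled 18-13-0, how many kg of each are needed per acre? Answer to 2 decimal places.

Per-acre balance (a = diammonium phosphate, b = product B):
N: 0.18·a + 0.18·b = 101.37
P₂O₅: 0.46·a + 0.13·b = 161.23
Eliminate b: (row1) − 0.18/0.13·(row2) → -0.456923·a = -121.872, so a = 266.722.
Then b = (161.23 − 0.46·266.722) / 0.13 = 296.444.

266.72 kg diammonium phosphate, 296.44 kg product B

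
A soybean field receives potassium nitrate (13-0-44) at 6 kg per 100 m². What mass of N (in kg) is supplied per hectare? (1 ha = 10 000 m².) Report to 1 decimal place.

nitrogen per 100 m² = 6 × 13% = 0.78 kg.
Convert to per hectare: 0.78 × 100 = 78 kg.

78.0 kg N per hectare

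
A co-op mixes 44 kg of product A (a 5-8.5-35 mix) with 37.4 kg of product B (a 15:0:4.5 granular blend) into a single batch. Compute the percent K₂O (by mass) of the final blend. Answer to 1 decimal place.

21.0% K₂O

Total mass = 44 + 37.4 = 81.4 kg.
K₂O mass = 35%×44 + 4.5%×37.4 = 17.083 kg.
% K₂O = 17.083 / 81.4 = 20.9865%.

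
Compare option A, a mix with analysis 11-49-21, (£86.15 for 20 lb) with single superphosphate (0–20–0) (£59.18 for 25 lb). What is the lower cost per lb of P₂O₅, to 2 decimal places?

option A: P₂O₅ per bag = 20 × 49% = 9.8 lb; cost = 86.15 / 9.8 = £8.7908/lb P₂O₅.
single superphosphate: P₂O₅ per bag = 25 × 20% = 5 lb; cost = 59.18 / 5 = £11.8360/lb P₂O₅.
option A is cheaper.

£8.79 per lb P₂O₅ (option A)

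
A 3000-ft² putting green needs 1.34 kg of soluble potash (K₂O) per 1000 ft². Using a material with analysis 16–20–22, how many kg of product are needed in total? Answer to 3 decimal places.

18.273 kg

Product per 1000 ft² = 1.34 / 22% = 6.09091 kg.
Total product = 6.09091 × 3000 / 1000 = 18.2727 kg.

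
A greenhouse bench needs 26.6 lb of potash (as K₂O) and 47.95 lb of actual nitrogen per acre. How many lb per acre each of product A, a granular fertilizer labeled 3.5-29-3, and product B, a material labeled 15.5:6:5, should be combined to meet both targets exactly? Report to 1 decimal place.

595.0 lb product A, 175.0 lb product B

Let a = lb of product A, b = lb of product B (per acre).
K₂O: 0.03·a + 0.05·b = 26.6
N: 0.035·a + 0.155·b = 47.95
From row1: a = (26.6 − 0.05·b) / 0.03.
Into row2: 0.035·(26.6 − 0.05·b)/0.03 + 0.155·b = 47.95 → b = 175, a = 595.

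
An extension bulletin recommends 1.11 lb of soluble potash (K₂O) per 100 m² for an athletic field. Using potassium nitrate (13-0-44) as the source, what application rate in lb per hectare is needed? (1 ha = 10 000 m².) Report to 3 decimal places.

252.273 lb of product per hectare

Product per 100 m² = 1.11 / 44% = 2.52273 lb.
Convert to per hectare: 2.52273 × 100 = 252.2727 lb.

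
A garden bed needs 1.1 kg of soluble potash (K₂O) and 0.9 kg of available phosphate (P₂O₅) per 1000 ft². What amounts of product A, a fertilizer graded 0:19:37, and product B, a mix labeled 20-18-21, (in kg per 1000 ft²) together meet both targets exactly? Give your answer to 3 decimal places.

Let a = kg of product A, b = kg of product B (per 1000 ft²).
K₂O: 0.37·a + 0.21·b = 1.1
P₂O₅: 0.19·a + 0.18·b = 0.9
Eliminate a: (row1) − 0.37/0.19·(row2) → -0.140526·b = -0.652632, so b = 4.64419.
Back-substitute: a = (1.1 − 0.21·4.64419) / 0.37 = 0.337079.

0.337 kg product A, 4.644 kg product B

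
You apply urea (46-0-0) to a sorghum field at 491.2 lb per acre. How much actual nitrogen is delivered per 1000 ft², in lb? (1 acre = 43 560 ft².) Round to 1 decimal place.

nitrogen per acre = 491.2 × 46% = 225.952 lb.
Convert to per 1000 ft²: 225.952 × 0.0229568 = 5.18714 lb.

5.2 lb N per thousand sq ft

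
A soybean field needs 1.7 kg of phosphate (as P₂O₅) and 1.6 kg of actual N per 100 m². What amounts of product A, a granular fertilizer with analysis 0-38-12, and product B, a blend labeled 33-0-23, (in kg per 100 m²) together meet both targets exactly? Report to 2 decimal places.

4.47 kg product A, 4.85 kg product B

With a, b = kg per 100 m² of product A and product B:
P₂O₅: 0.38·a + 0·b = 1.7
N: 0·a + 0.33·b = 1.6
Solving simultaneously: a = 4.47368, b = 4.84848.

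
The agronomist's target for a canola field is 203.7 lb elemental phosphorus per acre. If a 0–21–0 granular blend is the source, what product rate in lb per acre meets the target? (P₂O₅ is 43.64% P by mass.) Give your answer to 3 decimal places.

2222.731 lb of product per acre

As P₂O₅: 203.7 / 0.4364 = 466.774 lb per acre.
Product per acre = 466.774 / 21% = 2222.7314 lb.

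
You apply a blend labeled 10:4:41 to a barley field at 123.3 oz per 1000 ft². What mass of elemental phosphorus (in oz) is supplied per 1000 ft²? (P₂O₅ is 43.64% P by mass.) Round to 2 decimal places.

2.15 oz P per thousand sq ft

P₂O₅ per 1000 ft² = 123.3 × 4% = 4.932 oz.
Elemental P = 4.932 × 0.4364 = 2.15232 oz per 1000 ft².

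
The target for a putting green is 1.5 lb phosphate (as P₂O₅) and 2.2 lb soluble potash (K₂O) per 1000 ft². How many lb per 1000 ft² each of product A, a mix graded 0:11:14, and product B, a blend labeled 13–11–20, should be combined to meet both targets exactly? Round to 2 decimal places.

8.79 lb product A, 4.85 lb product B

Let a = lb of product A, b = lb of product B (per 1000 ft²).
P₂O₅: 0.11·a + 0.11·b = 1.5
K₂O: 0.14·a + 0.2·b = 2.2
Eliminate a: (row1) − 0.11/0.14·(row2) → -0.0471429·b = -0.228571, so b = 4.84848.
Back-substitute: a = (1.5 − 0.11·4.84848) / 0.11 = 8.78788.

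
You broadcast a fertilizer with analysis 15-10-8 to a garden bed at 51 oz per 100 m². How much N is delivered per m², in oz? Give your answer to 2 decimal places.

0.08 oz N per sq m

nitrogen per 100 m² = 51 × 15% = 7.65 oz.
Convert to per m²: 7.65 × 0.01 = 0.0765 oz.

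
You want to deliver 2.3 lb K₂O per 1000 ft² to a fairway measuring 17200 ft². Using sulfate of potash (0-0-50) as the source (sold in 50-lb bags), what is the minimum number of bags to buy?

Product per 1000 ft² = 2.3 / 50% = 4.6 lb.
Total product = 4.6 × 17200 / 1000 = 79.12 lb.
Bags = ⌈79.12 / 50⌉ = 2.

2 bags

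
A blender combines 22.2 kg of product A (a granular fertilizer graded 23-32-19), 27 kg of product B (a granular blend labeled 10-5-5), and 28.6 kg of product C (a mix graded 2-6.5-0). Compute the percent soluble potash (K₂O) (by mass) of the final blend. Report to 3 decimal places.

Total mass = 22.2 + 27 + 28.6 = 77.8 kg.
K₂O mass = 19%×22.2 + 5%×27 + 0%×28.6 = 5.568 kg.
% K₂O = 5.568 / 77.8 = 7.15681%.

7.157% K₂O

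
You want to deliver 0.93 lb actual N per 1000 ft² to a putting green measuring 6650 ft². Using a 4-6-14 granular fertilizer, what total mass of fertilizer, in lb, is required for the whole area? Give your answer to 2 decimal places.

154.61 lb

Product per 1000 ft² = 0.93 / 4% = 23.25 lb.
Total product = 23.25 × 6650 / 1000 = 154.613 lb.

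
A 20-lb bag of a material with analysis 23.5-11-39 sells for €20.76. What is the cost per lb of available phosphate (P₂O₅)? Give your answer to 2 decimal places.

P₂O₅ in bag = 20 × 11% = 2.2 lb.
Cost per lb P₂O₅ = €20.76 / 2.2 = €9.4364.

€9.44 per lb P₂O₅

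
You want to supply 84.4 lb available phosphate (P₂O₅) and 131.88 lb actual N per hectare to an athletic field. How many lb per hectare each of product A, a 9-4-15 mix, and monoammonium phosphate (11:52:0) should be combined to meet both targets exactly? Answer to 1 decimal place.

Let a = lb of product A, b = lb of monoammonium phosphate (per hectare).
P₂O₅: 0.04·a + 0.52·b = 84.4
N: 0.09·a + 0.11·b = 131.88
From row1: a = (84.4 − 0.52·b) / 0.04.
Into row2: 0.09·(84.4 − 0.52·b)/0.04 + 0.11·b = 131.88 → b = 54.7358, a = 1398.43.

1398.4 lb product A, 54.7 lb monoammonium phosphate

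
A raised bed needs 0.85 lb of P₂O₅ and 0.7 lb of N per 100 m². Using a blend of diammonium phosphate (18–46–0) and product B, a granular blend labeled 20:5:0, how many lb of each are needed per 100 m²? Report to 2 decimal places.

1.63 lb diammonium phosphate, 2.04 lb product B

Let a = lb of diammonium phosphate, b = lb of product B (per 100 m²).
P₂O₅: 0.46·a + 0.05·b = 0.85
N: 0.18·a + 0.2·b = 0.7
Eliminate b: (row1) − 0.05/0.2·(row2) → 0.415·a = 0.675, so a = 1.62651.
Then b = (0.7 − 0.18·1.62651) / 0.2 = 2.03614.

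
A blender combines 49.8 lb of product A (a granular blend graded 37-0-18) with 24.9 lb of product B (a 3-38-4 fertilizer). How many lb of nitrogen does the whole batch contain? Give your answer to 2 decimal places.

19.17 lb N

N mass = 37%×49.8 + 3%×24.9 = 19.173 lb.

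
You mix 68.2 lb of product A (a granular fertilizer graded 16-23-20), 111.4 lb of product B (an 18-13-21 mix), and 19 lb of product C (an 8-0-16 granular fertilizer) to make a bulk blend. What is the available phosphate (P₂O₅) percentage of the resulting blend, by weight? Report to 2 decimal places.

15.19% P₂O₅

Total mass = 68.2 + 111.4 + 19 = 198.6 lb.
P₂O₅ mass = 23%×68.2 + 13%×111.4 + 0%×19 = 30.168 lb.
% P₂O₅ = 30.168 / 198.6 = 15.1903%.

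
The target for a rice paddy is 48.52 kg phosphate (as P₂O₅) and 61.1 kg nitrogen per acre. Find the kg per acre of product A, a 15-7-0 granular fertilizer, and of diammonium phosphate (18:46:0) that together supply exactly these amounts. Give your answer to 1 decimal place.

Let a = kg of product A, b = kg of diammonium phosphate (per acre).
P₂O₅: 0.07·a + 0.46·b = 48.52
N: 0.15·a + 0.18·b = 61.1
Eliminate a: (row1) − 0.07/0.15·(row2) → 0.376·b = 20.0067, so b = 53.2092.
Back-substitute: a = (48.52 − 0.46·53.2092) / 0.07 = 343.482.

343.5 kg product A, 53.2 kg diammonium phosphate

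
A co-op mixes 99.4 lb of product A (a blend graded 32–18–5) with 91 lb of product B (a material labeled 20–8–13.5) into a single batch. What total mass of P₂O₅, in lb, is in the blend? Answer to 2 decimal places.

25.17 lb P₂O₅

P₂O₅ mass = 18%×99.4 + 8%×91 = 25.172 lb.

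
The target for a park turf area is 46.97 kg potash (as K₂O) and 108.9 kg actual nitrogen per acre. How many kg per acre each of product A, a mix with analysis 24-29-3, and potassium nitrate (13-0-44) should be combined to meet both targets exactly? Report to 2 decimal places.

411.11 kg product A, 78.72 kg potassium nitrate

Per-acre balance (a = product A, b = potassium nitrate):
K₂O: 0.03·a + 0.44·b = 46.97
N: 0.24·a + 0.13·b = 108.9
Solving simultaneously: a = 411.1101, b = 78.7198.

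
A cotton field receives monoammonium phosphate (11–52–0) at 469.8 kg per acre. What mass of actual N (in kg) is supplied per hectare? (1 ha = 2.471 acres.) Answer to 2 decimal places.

nitrogen per acre = 469.8 × 11% = 51.678 kg.
Convert to per hectare: 51.678 × 2.471 = 127.696 kg.

127.70 kg N per hectare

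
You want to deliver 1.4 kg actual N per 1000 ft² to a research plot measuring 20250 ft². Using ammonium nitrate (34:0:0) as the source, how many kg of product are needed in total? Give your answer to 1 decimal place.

Product per 1000 ft² = 1.4 / 34% = 4.11765 kg.
Total product = 4.11765 × 20250 / 1000 = 83.3824 kg.

83.4 kg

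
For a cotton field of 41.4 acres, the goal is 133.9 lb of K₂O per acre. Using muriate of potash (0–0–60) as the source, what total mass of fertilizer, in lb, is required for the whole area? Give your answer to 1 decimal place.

Product per acre = 133.9 / 60% = 223.167 lb.
Total product = 223.167 × 41.4 = 9239.1 lb.

9239.1 lb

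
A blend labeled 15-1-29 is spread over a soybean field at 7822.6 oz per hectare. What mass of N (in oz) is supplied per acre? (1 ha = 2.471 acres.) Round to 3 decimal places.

nitrogen per hectare = 7822.6 × 15% = 1173.39 oz.
Convert to per acre: 1173.39 × 0.404694 = 474.8644 oz.

474.864 oz N per acre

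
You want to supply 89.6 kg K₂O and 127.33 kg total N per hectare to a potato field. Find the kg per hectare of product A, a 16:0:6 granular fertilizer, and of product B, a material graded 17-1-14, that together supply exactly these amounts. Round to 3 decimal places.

212.639 kg product A, 548.869 kg product B

Per-hectare balance (a = product A, b = product B):
K₂O: 0.06·a + 0.14·b = 89.6
N: 0.16·a + 0.17·b = 127.33
From row1: a = (89.6 − 0.14·b) / 0.06.
Into row2: 0.16·(89.6 − 0.14·b)/0.06 + 0.17·b = 127.33 → b = 548.8689, a = 212.6393.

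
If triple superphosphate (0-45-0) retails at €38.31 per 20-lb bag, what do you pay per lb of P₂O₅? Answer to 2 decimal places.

€4.26 per lb P₂O₅

P₂O₅ in bag = 20 × 45% = 9 lb.
Cost per lb P₂O₅ = €38.31 / 9 = €4.2567.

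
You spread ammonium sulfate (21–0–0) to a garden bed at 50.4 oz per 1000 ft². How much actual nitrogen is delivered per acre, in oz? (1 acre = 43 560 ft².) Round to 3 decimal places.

461.039 oz N per acre

nitrogen per 1000 ft² = 50.4 × 21% = 10.584 oz.
Convert to per acre: 10.584 × 43.56 = 461.03904 oz.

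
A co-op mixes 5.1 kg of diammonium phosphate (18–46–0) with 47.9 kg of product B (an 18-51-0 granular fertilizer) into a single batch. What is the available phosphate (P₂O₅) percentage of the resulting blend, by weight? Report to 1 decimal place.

Total mass = 5.1 + 47.9 = 53 kg.
P₂O₅ mass = 46%×5.1 + 51%×47.9 = 26.775 kg.
% P₂O₅ = 26.775 / 53 = 50.5189%.

50.5% P₂O₅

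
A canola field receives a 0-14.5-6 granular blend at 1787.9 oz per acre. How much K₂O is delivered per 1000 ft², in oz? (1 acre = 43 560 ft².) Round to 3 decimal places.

2.463 oz K₂O per thousand sq ft

K₂O per acre = 1787.9 × 6% = 107.274 oz.
Convert to per 1000 ft²: 107.274 × 0.0229568 = 2.46267 oz.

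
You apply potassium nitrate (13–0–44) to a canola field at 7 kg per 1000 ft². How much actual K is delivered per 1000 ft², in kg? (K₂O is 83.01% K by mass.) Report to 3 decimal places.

K₂O per 1000 ft² = 7 × 44% = 3.08 kg.
Elemental K = 3.08 × 0.8301 = 2.55671 kg per 1000 ft².

2.557 kg K per thousand sq ft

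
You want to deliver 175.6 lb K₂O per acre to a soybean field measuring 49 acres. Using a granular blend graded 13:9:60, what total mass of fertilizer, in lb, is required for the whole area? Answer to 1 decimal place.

14340.7 lb

Product per acre = 175.6 / 60% = 292.667 lb.
Total product = 292.667 × 49 = 14340.67 lb.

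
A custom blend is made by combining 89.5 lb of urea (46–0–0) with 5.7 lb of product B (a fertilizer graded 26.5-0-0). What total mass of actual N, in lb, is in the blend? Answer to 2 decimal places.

N mass = 46%×89.5 + 26.5%×5.7 = 42.6805 lb.

42.68 lb N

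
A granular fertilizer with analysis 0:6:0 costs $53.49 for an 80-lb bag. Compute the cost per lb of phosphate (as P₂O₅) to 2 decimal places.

P₂O₅ in bag = 80 × 6% = 4.8 lb.
Cost per lb P₂O₅ = $53.49 / 4.8 = $11.1438.

$11.14 per lb P₂O₅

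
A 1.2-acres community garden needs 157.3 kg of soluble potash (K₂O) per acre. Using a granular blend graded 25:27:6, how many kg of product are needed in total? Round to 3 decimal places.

3146.000 kg

Product per acre = 157.3 / 6% = 2621.67 kg.
Total product = 2621.67 × 1.2 = 3146 kg.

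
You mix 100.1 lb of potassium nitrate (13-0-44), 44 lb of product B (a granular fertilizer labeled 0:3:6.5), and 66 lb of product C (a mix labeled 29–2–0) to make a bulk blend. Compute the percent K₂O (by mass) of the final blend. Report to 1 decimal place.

Total mass = 100.1 + 44 + 66 = 210.1 lb.
K₂O mass = 44%×100.1 + 6.5%×44 + 0%×66 = 46.904 lb.
% K₂O = 46.904 / 210.1 = 22.3246%.

22.3% K₂O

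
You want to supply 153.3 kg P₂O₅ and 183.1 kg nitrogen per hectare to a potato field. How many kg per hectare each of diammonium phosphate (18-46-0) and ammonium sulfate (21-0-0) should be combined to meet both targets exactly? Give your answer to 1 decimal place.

333.3 kg diammonium phosphate, 586.3 kg ammonium sulfate

Per-hectare balance (a = diammonium phosphate, b = ammonium sulfate):
P₂O₅: 0.46·a + 0·b = 153.3
N: 0.18·a + 0.21·b = 183.1
Eliminate b: (row1) − 0/0.21·(row2) → 0.46·a = 153.3, so a = 333.261.
Then b = (183.1 − 0.18·333.261) / 0.21 = 586.253.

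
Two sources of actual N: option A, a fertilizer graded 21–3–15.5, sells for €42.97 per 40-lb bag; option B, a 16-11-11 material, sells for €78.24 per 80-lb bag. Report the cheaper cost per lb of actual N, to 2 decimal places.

€5.12 per lb N (option A)

option A: N per bag = 40 × 21% = 8.4 lb; cost = 42.97 / 8.4 = €5.1155/lb N.
option B: N per bag = 80 × 16% = 12.8 lb; cost = 78.24 / 12.8 = €6.1125/lb N.
option A is cheaper.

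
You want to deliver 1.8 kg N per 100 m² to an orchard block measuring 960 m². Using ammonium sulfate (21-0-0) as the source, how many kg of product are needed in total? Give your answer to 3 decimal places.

Product per 100 m² = 1.8 / 21% = 8.57143 kg.
Total product = 8.57143 × 960 / 100 = 82.2857 kg.

82.286 kg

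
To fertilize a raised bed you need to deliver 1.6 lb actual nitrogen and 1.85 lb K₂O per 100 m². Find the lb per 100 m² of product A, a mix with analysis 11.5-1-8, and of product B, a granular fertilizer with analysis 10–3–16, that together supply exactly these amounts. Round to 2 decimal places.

Let a = lb of product A, b = lb of product B (per 100 m²).
N: 0.115·a + 0.1·b = 1.6
K₂O: 0.08·a + 0.16·b = 1.85
Eliminate a: (row1) − 0.115/0.08·(row2) → -0.13·b = -1.05938, so b = 8.14904.
Back-substitute: a = (1.6 − 0.1·8.14904) / 0.115 = 6.82692.

6.83 lb product A, 8.15 lb product B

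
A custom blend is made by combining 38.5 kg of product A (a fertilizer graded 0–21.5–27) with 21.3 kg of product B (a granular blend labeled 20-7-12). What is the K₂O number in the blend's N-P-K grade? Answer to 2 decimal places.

21.66% K₂O

Total mass = 38.5 + 21.3 = 59.8 kg.
K₂O mass = 27%×38.5 + 12%×21.3 = 12.951 kg.
% K₂O = 12.951 / 59.8 = 21.6572%.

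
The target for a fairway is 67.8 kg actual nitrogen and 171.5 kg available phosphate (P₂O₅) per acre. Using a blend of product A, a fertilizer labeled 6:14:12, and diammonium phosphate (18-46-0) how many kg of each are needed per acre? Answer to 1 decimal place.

Let a = kg of product A, b = kg of diammonium phosphate (per acre).
N: 0.06·a + 0.18·b = 67.8
P₂O₅: 0.14·a + 0.46·b = 171.5
Eliminate a: (row1) − 0.06/0.14·(row2) → -0.0171429·b = -5.7, so b = 332.5.
Back-substitute: a = (67.8 − 0.18·332.5) / 0.06 = 132.5.

132.5 kg product A, 332.5 kg diammonium phosphate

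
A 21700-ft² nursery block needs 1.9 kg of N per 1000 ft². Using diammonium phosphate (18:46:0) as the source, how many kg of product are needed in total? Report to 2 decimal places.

229.06 kg

Product per 1000 ft² = 1.9 / 18% = 10.5556 kg.
Total product = 10.5556 × 21700 / 1000 = 229.056 kg.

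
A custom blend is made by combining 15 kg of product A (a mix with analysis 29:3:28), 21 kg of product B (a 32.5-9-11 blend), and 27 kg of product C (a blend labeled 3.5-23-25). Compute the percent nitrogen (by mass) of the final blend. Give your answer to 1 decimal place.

Total mass = 15 + 21 + 27 = 63 kg.
N mass = 29%×15 + 32.5%×21 + 3.5%×27 = 12.12 kg.
% N = 12.12 / 63 = 19.2381%.

19.2% N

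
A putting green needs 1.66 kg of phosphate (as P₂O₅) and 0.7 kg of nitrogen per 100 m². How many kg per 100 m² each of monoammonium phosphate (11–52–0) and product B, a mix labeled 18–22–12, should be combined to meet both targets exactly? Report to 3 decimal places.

With a, b = kg per 100 m² of monoammonium phosphate and product B:
P₂O₅: 0.52·a + 0.22·b = 1.66
N: 0.11·a + 0.18·b = 0.7
Eliminate a: (row1) − 0.52/0.11·(row2) → -0.630909·b = -1.64909, so b = 2.61383.
Back-substitute: a = (1.66 − 0.22·2.61383) / 0.52 = 2.08646.

2.086 kg monoammonium phosphate, 2.614 kg product B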